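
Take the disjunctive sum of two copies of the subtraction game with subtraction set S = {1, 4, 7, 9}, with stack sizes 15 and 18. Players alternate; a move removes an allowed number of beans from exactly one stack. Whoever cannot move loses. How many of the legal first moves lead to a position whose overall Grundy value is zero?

All stacks use S = {1, 4, 7, 9}:
G(0) = 0
G(1) = mex{0} = 1
G(2) = mex{1} = 0
G(3) = mex{0} = 1
G(4) = mex{1,0} = 2
G(5) = mex{2,1} = 0
G(6) = mex{0,0} = 1
G(7) = mex{1,1,0} = 2
G(8) = mex{2,2,1} = 0
G(9) = mex{0,0,0,0} = 1
G(10) = mex{1,1,1,1} = 0
G(11) = mex{0,2,2,0} = 1
G(12) = mex{1,0,0,1} = 2
G(13) = mex{2,1,1,2} = 0
G(14) = mex{0,0,2,0} = 1
G(15) = mex{1,1,0,1} = 2
G(16) = mex{2,2,1,2} = 0
G(17) = mex{0,0,0,0} = 1
G(18) = mex{1,1,1,1} = 0
Stack A: G(15) = 2.
Stack B: G(18) = 0.
Combined Grundy value = 2 ⊕ 0 = 2.
A winning move leaves total XOR = 0, i.e. changes one component's Grundy value g to g ⊕ X where X is the current total.
Stack A: need g' = 2⊕2 = 0. Options: 15−1→G=1, 15−4→G=1, 15−7→G=0, 15−9→G=1. Hits: 1.
Stack B: need g' = 0⊕2 = 2. Options: 18−1→G=1, 18−4→G=1, 18−7→G=1, 18−9→G=1. Hits: 0.

1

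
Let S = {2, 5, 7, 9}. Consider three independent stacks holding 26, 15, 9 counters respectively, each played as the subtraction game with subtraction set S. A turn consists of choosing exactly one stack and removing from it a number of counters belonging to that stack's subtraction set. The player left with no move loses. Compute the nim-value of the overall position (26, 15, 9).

All stacks use S = {2, 5, 7, 9}:
G(0) = 0
G(1) = mex{} = 0
G(2) = mex{0} = 1
G(3) = mex{0} = 1
G(4) = mex{1} = 0
G(5) = mex{1,0} = 2
G(6) = mex{0,0} = 1
G(7) = mex{2,1,0} = 3
G(8) = mex{1,1,0} = 2
G(9) = mex{3,0,1,0} = 2
G(10) = mex{2,2,1,0} = 3
G(11) = mex{2,1,0,1} = 3
G(12) = mex{3,3,2,1} = 0
G(13) = mex{3,2,1,0} = 4
G(14) = mex{0,2,3,2} = 1
G(15) = mex{4,3,2,1} = 0
G(16) = mex{1,3,2,3} = 0
G(17) = mex{0,0,3,2} = 1
G(18) = mex{0,4,3,2} = 1
G(19) = mex{1,1,0,3} = 2
G(20) = mex{1,0,4,3} = 2
G(21) = mex{2,0,1,0} = 3
G(22) = mex{2,1,0,4} = 3
G(23) = mex{3,1,0,1} = 2
G(24) = mex{3,2,1,0} = 4
G(25) = mex{2,2,1,0} = 3
G(26) = mex{4,3,2,1} = 0
Stack A: G(26) = 0.
Stack B: G(15) = 0.
Stack C: G(9) = 2.
Combined Grundy value = 0 ⊕ 0 ⊕ 2 = 2.

2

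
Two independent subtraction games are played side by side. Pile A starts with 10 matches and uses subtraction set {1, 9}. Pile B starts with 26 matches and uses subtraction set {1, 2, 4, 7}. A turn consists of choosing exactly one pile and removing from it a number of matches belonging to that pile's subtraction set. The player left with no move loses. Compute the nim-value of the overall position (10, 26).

2

Pile A, S = {1, 9}:
n :  0  1  2  3  4  5  6  7  8  9 10
G :  0  1  0  1  0  1  0  1  0  1  0
G_A(10) = 0.
Pile B, S = {1, 2, 4, 7}:
G(0) = 0
G(1) = mex{0} = 1
G(2) = mex{1,0} = 2
G(3) = mex{2,1} = 0
G(4) = mex{0,2,0} = 1
G(5) = mex{1,0,1} = 2
G(6) = mex{2,1,2} = 0
G(7) = mex{0,2,0,0} = 1
G(8) = mex{1,0,1,1} = 2
G(9) = mex{2,1,2,2} = 0
G(10) = mex{0,2,0,0} = 1
G(11) = mex{1,0,1,1} = 2
G(12) = mex{2,1,2,2} = 0
G(13) = mex{0,2,0,0} = 1
G(14) = mex{1,0,1,1} = 2
G(15) = mex{2,1,2,2} = 0
G(16) = mex{0,2,0,0} = 1
G(17) = mex{1,0,1,1} = 2
G(18) = mex{2,1,2,2} = 0
G(19) = mex{0,2,0,0} = 1
G(20) = mex{1,0,1,1} = 2
G(21) = mex{2,1,2,2} = 0
G(22) = mex{0,2,0,0} = 1
G(23) = mex{1,0,1,1} = 2
G(24) = mex{2,1,2,2} = 0
G(25) = mex{0,2,0,0} = 1
G(26) = mex{1,0,1,1} = 2
G_B(26) = 2.
Combined Grundy value = 0 ⊕ 2 = 2.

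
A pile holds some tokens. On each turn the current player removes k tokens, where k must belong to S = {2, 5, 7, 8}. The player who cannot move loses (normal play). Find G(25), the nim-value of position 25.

1

n :  0  1  2  3  4  5  6  7  8  9 10 11 12 13 14 15 16 17 18 19 20 21 22 23 24 25
G :  0  0  1  1  0  2  1  3  2  2  0  3  1  0  0  1  1  3  2  2  3  3  2  0  0  1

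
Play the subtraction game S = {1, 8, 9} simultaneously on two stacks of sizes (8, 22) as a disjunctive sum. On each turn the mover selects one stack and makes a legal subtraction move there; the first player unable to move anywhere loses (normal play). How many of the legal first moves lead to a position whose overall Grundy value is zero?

All stacks use S = {1, 8, 9}:
G(0) = 0
G(1) = mex{0} = 1
G(2) = mex{1} = 0
G(3) = mex{0} = 1
G(4) = mex{1} = 0
G(5) = mex{0} = 1
G(6) = mex{1} = 0
G(7) = mex{0} = 1
G(8) = mex{1,0} = 2
G(9) = mex{2,1,0} = 3
G(10) = mex{3,0,1} = 2
G(11) = mex{2,1,0} = 3
G(12) = mex{3,0,1} = 2
G(13) = mex{2,1,0} = 3
G(14) = mex{3,0,1} = 2
G(15) = mex{2,1,0} = 3
G(16) = mex{3,2,1} = 0
G(17) = mex{0,3,2} = 1
G(18) = mex{1,2,3} = 0
G(19) = mex{0,3,2} = 1
G(20) = mex{1,2,3} = 0
G(21) = mex{0,3,2} = 1
G(22) = mex{1,2,3} = 0
Stack A: G(8) = 2.
Stack B: G(22) = 0.
Combined Grundy value = 2 ⊕ 0 = 2.
A winning move leaves total XOR = 0, i.e. changes one component's Grundy value g to g ⊕ X where X is the current total.
Stack A: need g' = 2⊕2 = 0. Options: 8−1→G=1, 8−8→G=0. Hits: 1.
Stack B: need g' = 0⊕2 = 2. Options: 22−1→G=1, 22−8→G=2, 22−9→G=3. Hits: 1.

2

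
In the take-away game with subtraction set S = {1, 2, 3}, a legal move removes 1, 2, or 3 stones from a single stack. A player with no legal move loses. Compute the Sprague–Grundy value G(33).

G(0) = 0
G(1) = mex{0} = 1
G(2) = mex{1,0} = 2
G(3) = mex{2,1,0} = 3
G(4) = mex{3,2,1} = 0
G(5) = mex{0,3,2} = 1
G(6) = mex{1,0,3} = 2
G(7) = mex{2,1,0} = 3
G(8) = mex{3,2,1} = 0
G(9) = mex{0,3,2} = 1
G(10) = mex{1,0,3} = 2
G(11) = mex{2,1,0} = 3
G(12) = mex{3,2,1} = 0
G(13) = mex{0,3,2} = 1
G(14) = mex{1,0,3} = 2
G(15) = mex{2,1,0} = 3
G(16) = mex{3,2,1} = 0
G(17) = mex{0,3,2} = 1
G(18) = mex{1,0,3} = 2
G(19) = mex{2,1,0} = 3
G(20) = mex{3,2,1} = 0
G(21) = mex{0,3,2} = 1
G(22) = mex{1,0,3} = 2
G(23) = mex{2,1,0} = 3
G(24) = mex{3,2,1} = 0
G(25) = mex{0,3,2} = 1
G(26) = mex{1,0,3} = 2
G(27) = mex{2,1,0} = 3
G(28) = mex{3,2,1} = 0
G(29) = mex{0,3,2} = 1
G(30) = mex{1,0,3} = 2
G(31) = mex{2,1,0} = 3
G(32) = mex{3,2,1} = 0
G(33) = mex{0,3,2} = 1

1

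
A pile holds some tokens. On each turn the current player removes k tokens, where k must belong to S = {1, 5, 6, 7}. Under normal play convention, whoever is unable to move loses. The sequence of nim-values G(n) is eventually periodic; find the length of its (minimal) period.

n :  0  1  2  3  4  5  6  7  8  9 10 11 12 13 14 15 16 17 18 19 20 21 22 23 24 25
G :  0  1  0  1  0  1  2  3  2  3  2  3  0  1  0  1  0  1  2  3  2  3  2  3  0  1
G(n+12) = G(n) holds for n = 0,…,6 (a full window of length max(S) = 7), so the sequence is purely periodic with period 12.

12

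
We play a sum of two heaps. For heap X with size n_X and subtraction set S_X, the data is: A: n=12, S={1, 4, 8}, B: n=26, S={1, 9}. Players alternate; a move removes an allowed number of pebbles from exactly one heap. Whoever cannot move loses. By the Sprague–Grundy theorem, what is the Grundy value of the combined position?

0

Heap A, S = {1, 4, 8}:
G(0) = 0
G(1) = mex{0} = 1
G(2) = mex{1} = 0
G(3) = mex{0} = 1
G(4) = mex{1,0} = 2
G(5) = mex{2,1} = 0
G(6) = mex{0,0} = 1
G(7) = mex{1,1} = 0
G(8) = mex{0,2,0} = 1
G(9) = mex{1,0,1} = 2
G(10) = mex{2,1,0} = 3
G(11) = mex{3,0,1} = 2
G(12) = mex{2,1,2} = 0
G_A(12) = 0.
Heap B, S = {1, 9}:
n :  0  1  2  3  4  5  6  7  8  9 10 11 12 13 14 15 16 17 18 19 20 21 22 23 24 25 26
G :  0  1  0  1  0  1  0  1  0  1  0  1  0  1  0  1  0  1  0  1  0  1  0  1  0  1  0
G_B(26) = 0.
Combined Grundy value = 0 ⊕ 0 = 0.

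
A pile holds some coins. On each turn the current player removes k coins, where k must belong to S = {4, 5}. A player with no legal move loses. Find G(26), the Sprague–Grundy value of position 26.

2

n :  0  1  2  3  4  5  6  7  8  9 10 11 12 13 14 15 16 17 18 19 20 21 22 23 24 25 26
G :  0  0  0  0  1  1  1  1  2  0  0  0  0  1  1  1  1  2  0  0  0  0  1  1  1  1  2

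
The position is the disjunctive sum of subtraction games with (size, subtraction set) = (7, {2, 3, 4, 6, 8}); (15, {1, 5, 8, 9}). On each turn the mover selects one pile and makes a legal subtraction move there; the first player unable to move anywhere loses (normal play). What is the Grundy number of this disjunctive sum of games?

0

Pile A, S = {2, 3, 4, 6, 8}:
n : 0 1 2 3 4 5 6 7
G : 0 0 1 1 2 2 3 3
G_A(7) = 3.
Pile B, S = {1, 5, 8, 9}:
n :  0  1  2  3  4  5  6  7  8  9 10 11 12 13 14 15
G :  0  1  0  1  0  1  0  1  2  3  2  3  2  3  2  3
G_B(15) = 3.
Combined Grundy value = 3 ⊕ 3 = 0.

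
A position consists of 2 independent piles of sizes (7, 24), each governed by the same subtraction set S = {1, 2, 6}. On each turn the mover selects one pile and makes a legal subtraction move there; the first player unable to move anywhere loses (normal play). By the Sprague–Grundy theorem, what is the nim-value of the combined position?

0

All piles use S = {1, 2, 6}:
n :  0  1  2  3  4  5  6  7  8  9 10 11 12 13 14 15 16 17 18 19 20 21 22 23 24
G :  0  1  2  0  1  2  3  0  1  2  0  1  2  3  0  1  2  0  1  2  3  0  1  2  0
Pile A: G(7) = 0.
Pile B: G(24) = 0.
Combined Grundy value = 0 ⊕ 0 = 0.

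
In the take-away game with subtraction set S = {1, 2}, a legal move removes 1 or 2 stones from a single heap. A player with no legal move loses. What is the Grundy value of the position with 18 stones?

G(0) = 0
G(1) = mex{0} = 1
G(2) = mex{1,0} = 2
G(3) = mex{2,1} = 0
G(4) = mex{0,2} = 1
G(5) = mex{1,0} = 2
G(6) = mex{2,1} = 0
G(7) = mex{0,2} = 1
G(8) = mex{1,0} = 2
G(9) = mex{2,1} = 0
G(10) = mex{0,2} = 1
G(11) = mex{1,0} = 2
G(12) = mex{2,1} = 0
G(13) = mex{0,2} = 1
G(14) = mex{1,0} = 2
G(15) = mex{2,1} = 0
G(16) = mex{0,2} = 1
G(17) = mex{1,0} = 2
G(18) = mex{2,1} = 0

0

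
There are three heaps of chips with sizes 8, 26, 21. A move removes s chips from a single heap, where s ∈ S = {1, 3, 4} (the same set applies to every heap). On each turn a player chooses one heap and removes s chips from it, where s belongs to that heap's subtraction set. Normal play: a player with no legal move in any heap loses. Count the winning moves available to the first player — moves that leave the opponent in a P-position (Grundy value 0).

4

All heaps use S = {1, 3, 4}:
G(0) = 0
G(1) = mex{0} = 1
G(2) = mex{1} = 0
G(3) = mex{0,0} = 1
G(4) = mex{1,1,0} = 2
G(5) = mex{2,0,1} = 3
G(6) = mex{3,1,0} = 2
G(7) = mex{2,2,1} = 0
G(8) = mex{0,3,2} = 1
G(9) = mex{1,2,3} = 0
G(10) = mex{0,0,2} = 1
G(11) = mex{1,1,0} = 2
G(12) = mex{2,0,1} = 3
G(13) = mex{3,1,0} = 2
G(14) = mex{2,2,1} = 0
G(15) = mex{0,3,2} = 1
G(16) = mex{1,2,3} = 0
G(17) = mex{0,0,2} = 1
G(18) = mex{1,1,0} = 2
G(19) = mex{2,0,1} = 3
G(20) = mex{3,1,0} = 2
G(21) = mex{2,2,1} = 0
G(22) = mex{0,3,2} = 1
G(23) = mex{1,2,3} = 0
G(24) = mex{0,0,2} = 1
G(25) = mex{1,1,0} = 2
G(26) = mex{2,0,1} = 3
Heap A: G(8) = 1.
Heap B: G(26) = 3.
Heap C: G(21) = 0.
Combined Grundy value = 1 ⊕ 3 ⊕ 0 = 2.
A winning move leaves total XOR = 0, i.e. changes one component's Grundy value g to g ⊕ X where X is the current total.
Heap A: need g' = 1⊕2 = 3. Options: 8−1→G=0, 8−3→G=3, 8−4→G=2. Hits: 1.
Heap B: need g' = 3⊕2 = 1. Options: 26−1→G=2, 26−3→G=0, 26−4→G=1. Hits: 1.
Heap C: need g' = 0⊕2 = 2. Options: 21−1→G=2, 21−3→G=2, 21−4→G=1. Hits: 2.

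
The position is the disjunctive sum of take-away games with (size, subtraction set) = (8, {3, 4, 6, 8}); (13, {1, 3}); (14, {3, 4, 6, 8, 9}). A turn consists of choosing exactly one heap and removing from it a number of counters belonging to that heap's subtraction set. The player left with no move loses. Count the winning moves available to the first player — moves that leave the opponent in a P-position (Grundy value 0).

4

Heap A, S = {3, 4, 6, 8}:
G(0) = 0
G(1) = mex{} = 0
G(2) = mex{} = 0
G(3) = mex{0} = 1
G(4) = mex{0,0} = 1
G(5) = mex{0,0} = 1
G(6) = mex{1,0,0} = 2
G(7) = mex{1,1,0} = 2
G(8) = mex{1,1,0,0} = 2
G_A(8) = 2.
Heap B, S = {1, 3}:
G(0) = 0
G(1) = mex{0} = 1
G(2) = mex{1} = 0
G(3) = mex{0,0} = 1
G(4) = mex{1,1} = 0
G(5) = mex{0,0} = 1
G(6) = mex{1,1} = 0
G(7) = mex{0,0} = 1
G(8) = mex{1,1} = 0
G(9) = mex{0,0} = 1
G(10) = mex{1,1} = 0
G(11) = mex{0,0} = 1
G(12) = mex{1,1} = 0
G(13) = mex{0,0} = 1
G_B(13) = 1.
Heap C, S = {3, 4, 6, 8, 9}:
G(0) = 0
G(1) = mex{} = 0
G(2) = mex{} = 0
G(3) = mex{0} = 1
G(4) = mex{0,0} = 1
G(5) = mex{0,0} = 1
G(6) = mex{1,0,0} = 2
G(7) = mex{1,1,0} = 2
G(8) = mex{1,1,0,0} = 2
G(9) = mex{2,1,1,0,0} = 3
G(10) = mex{2,2,1,0,0} = 3
G(11) = mex{2,2,1,1,0} = 3
G(12) = mex{3,2,2,1,1} = 0
G(13) = mex{3,3,2,1,1} = 0
G(14) = mex{3,3,2,2,1} = 0
G_C(14) = 0.
Combined Grundy value = 2 ⊕ 1 ⊕ 0 = 3.
A winning move leaves total XOR = 0, i.e. changes one component's Grundy value g to g ⊕ X where X is the current total.
Heap A: need g' = 2⊕3 = 1. Options: 8−3→G=1, 8−4→G=1, 8−6→G=0, 8−8→G=0. Hits: 2.
Heap B: need g' = 1⊕3 = 2. Options: 13−1→G=0, 13−3→G=0. Hits: 0.
Heap C: need g' = 0⊕3 = 3. Options: 14−3→G=3, 14−4→G=3, 14−6→G=2, 14−8→G=2, 14−9→G=1. Hits: 2.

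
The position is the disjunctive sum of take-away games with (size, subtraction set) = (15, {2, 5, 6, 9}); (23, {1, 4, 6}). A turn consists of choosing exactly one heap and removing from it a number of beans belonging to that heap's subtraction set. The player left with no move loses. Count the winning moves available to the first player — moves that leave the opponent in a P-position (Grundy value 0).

Heap A, S = {2, 5, 6, 9}:
n :  0  1  2  3  4  5  6  7  8  9 10 11 12 13 14 15
G :  0  0  1  1  0  2  1  3  0  2  1  0  0  1  1  0
G_A(15) = 0.
Heap B, S = {1, 4, 6}:
n :  0  1  2  3  4  5  6  7  8  9 10 11 12 13 14 15 16 17 18 19 20 21 22 23
G :  0  1  0  1  2  0  1  0  1  2  0  1  0  1  2  0  1  0  1  2  0  1  0  1
G_B(23) = 1.
Combined Grundy value = 0 ⊕ 1 = 1.
A winning move leaves total XOR = 0, i.e. changes one component's Grundy value g to g ⊕ X where X is the current total.
Heap A: need g' = 0⊕1 = 1. Options: 15−2→G=1, 15−5→G=1, 15−6→G=2, 15−9→G=1. Hits: 3.
Heap B: need g' = 1⊕1 = 0. Options: 23−1→G=0, 23−4→G=2, 23−6→G=0. Hits: 2.

5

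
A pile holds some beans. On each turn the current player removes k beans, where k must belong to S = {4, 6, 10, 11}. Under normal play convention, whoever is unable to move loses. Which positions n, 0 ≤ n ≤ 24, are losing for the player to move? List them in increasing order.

n :  0  1  2  3  4  5  6  7  8  9 10 11 12 13 14 15 16 17 18 19 20 21 22 23 24
G :  0  0  0  0  1  1  1  1  2  2  2  2  3  3  3  0  0  0  0  1  1  1  1  2  2
P-positions are exactly the n with G(n) = 0.

0, 1, 2, 3, 15, 16, 17, 18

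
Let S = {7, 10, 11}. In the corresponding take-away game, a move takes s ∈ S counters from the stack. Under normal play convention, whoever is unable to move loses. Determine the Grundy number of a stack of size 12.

1

G(0) = 0
G(1) = mex{} = 0
G(2) = mex{} = 0
G(3) = mex{} = 0
G(4) = mex{} = 0
G(5) = mex{} = 0
G(6) = mex{} = 0
G(7) = mex{0} = 1
G(8) = mex{0} = 1
G(9) = mex{0} = 1
G(10) = mex{0,0} = 1
G(11) = mex{0,0,0} = 1
G(12) = mex{0,0,0} = 1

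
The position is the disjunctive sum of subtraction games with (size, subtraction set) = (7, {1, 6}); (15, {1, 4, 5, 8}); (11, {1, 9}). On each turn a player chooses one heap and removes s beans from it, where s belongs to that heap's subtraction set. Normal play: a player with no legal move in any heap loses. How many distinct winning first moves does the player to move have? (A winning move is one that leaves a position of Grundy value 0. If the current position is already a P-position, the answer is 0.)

1

Heap A, S = {1, 6}:
G(0) = 0
G(1) = mex{0} = 1
G(2) = mex{1} = 0
G(3) = mex{0} = 1
G(4) = mex{1} = 0
G(5) = mex{0} = 1
G(6) = mex{1,0} = 2
G(7) = mex{2,1} = 0
G_A(7) = 0.
Heap B, S = {1, 4, 5, 8}:
G(0) = 0
G(1) = mex{0} = 1
G(2) = mex{1} = 0
G(3) = mex{0} = 1
G(4) = mex{1,0} = 2
G(5) = mex{2,1,0} = 3
G(6) = mex{3,0,1} = 2
G(7) = mex{2,1,0} = 3
G(8) = mex{3,2,1,0} = 4
G(9) = mex{4,3,2,1} = 0
G(10) = mex{0,2,3,0} = 1
G(11) = mex{1,3,2,1} = 0
G(12) = mex{0,4,3,2} = 1
G(13) = mex{1,0,4,3} = 2
G(14) = mex{2,1,0,2} = 3
G(15) = mex{3,0,1,3} = 2
G_B(15) = 2.
Heap C, S = {1, 9}:
G(0) = 0
G(1) = mex{0} = 1
G(2) = mex{1} = 0
G(3) = mex{0} = 1
G(4) = mex{1} = 0
G(5) = mex{0} = 1
G(6) = mex{1} = 0
G(7) = mex{0} = 1
G(8) = mex{1} = 0
G(9) = mex{0,0} = 1
G(10) = mex{1,1} = 0
G(11) = mex{0,0} = 1
G_C(11) = 1.
Combined Grundy value = 0 ⊕ 2 ⊕ 1 = 3.
A winning move leaves total XOR = 0, i.e. changes one component's Grundy value g to g ⊕ X where X is the current total.
Heap A: need g' = 0⊕3 = 3. Options: 7−1→G=2, 7−6→G=1. Hits: 0.
Heap B: need g' = 2⊕3 = 1. Options: 15−1→G=3, 15−4→G=0, 15−5→G=1, 15−8→G=3. Hits: 1.
Heap C: need g' = 1⊕3 = 2. Options: 11−1→G=0, 11−9→G=0. Hits: 0.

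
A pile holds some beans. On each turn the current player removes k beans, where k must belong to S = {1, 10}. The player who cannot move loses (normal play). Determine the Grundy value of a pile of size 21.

2

n :  0  1  2  3  4  5  6  7  8  9 10 11 12 13 14 15 16 17 18 19 20 21
G :  0  1  0  1  0  1  0  1  0  1  2  0  1  0  1  0  1  0  1  0  1  2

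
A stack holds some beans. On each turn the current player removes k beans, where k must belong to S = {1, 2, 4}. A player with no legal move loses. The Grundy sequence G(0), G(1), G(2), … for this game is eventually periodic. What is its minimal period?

n :  0  1  2  3  4  5  6  7  8  9 10 11 12 13 14
G :  0  1  2  0  1  2  0  1  2  0  1  2  0  1  2
G(n+3) = G(n) holds for n = 0,…,3 (a full window of length max(S) = 4), so the sequence is purely periodic with period 3.

3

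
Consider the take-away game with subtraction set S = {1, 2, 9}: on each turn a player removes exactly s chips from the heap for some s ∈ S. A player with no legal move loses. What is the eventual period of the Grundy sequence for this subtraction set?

10

n :  0  1  2  3  4  5  6  7  8  9 10 11 12 13 14 15 16 17 18 19 20 21
G :  0  1  2  0  1  2  0  1  2  3  0  1  2  0  1  2  0  1  2  3  0  1
G(n+10) = G(n) holds for n = 0,…,8 (a full window of length max(S) = 9), so the sequence is purely periodic with period 10.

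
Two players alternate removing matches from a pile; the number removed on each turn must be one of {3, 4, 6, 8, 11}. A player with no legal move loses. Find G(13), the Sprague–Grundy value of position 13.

n :  0  1  2  3  4  5  6  7  8  9 10 11 12 13
G :  0  0  0  1  1  1  2  2  2  3  3  3  4  4

4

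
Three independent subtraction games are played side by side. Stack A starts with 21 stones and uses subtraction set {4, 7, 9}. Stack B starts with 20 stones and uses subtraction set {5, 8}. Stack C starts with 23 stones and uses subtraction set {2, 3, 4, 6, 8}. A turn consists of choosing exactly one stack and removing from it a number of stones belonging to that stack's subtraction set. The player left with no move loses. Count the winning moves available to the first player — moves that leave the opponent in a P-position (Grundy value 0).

Stack A, S = {4, 7, 9}:
G(0) = 0
G(1) = mex{} = 0
G(2) = mex{} = 0
G(3) = mex{} = 0
G(4) = mex{0} = 1
G(5) = mex{0} = 1
G(6) = mex{0} = 1
G(7) = mex{0,0} = 1
G(8) = mex{1,0} = 2
G(9) = mex{1,0,0} = 2
G(10) = mex{1,0,0} = 2
G(11) = mex{1,1,0} = 2
G(12) = mex{2,1,0} = 3
G(13) = mex{2,1,1} = 0
G(14) = mex{2,1,1} = 0
G(15) = mex{2,2,1} = 0
G(16) = mex{3,2,1} = 0
G(17) = mex{0,2,2} = 1
G(18) = mex{0,2,2} = 1
G(19) = mex{0,3,2} = 1
G(20) = mex{0,0,2} = 1
G(21) = mex{1,0,3} = 2
G_A(21) = 2.
Stack B, S = {5, 8}:
n :  0  1  2  3  4  5  6  7  8  9 10 11 12 13 14 15 16 17 18 19 20
G :  0  0  0  0  0  1  1  1  1  1  2  2  2  0  0  0  0  0  1  1  1
G_B(20) = 1.
Stack C, S = {2, 3, 4, 6, 8}:
G(0) = 0
G(1) = mex{} = 0
G(2) = mex{0} = 1
G(3) = mex{0,0} = 1
G(4) = mex{1,0,0} = 2
G(5) = mex{1,1,0} = 2
G(6) = mex{2,1,1,0} = 3
G(7) = mex{2,2,1,0} = 3
G(8) = mex{3,2,2,1,0} = 4
G(9) = mex{3,3,2,1,0} = 4
G(10) = mex{4,3,3,2,1} = 0
G(11) = mex{4,4,3,2,1} = 0
G(12) = mex{0,4,4,3,2} = 1
G(13) = mex{0,0,4,3,2} = 1
G(14) = mex{1,0,0,4,3} = 2
G(15) = mex{1,1,0,4,3} = 2
G(16) = mex{2,1,1,0,4} = 3
G(17) = mex{2,2,1,0,4} = 3
G(18) = mex{3,2,2,1,0} = 4
G(19) = mex{3,3,2,1,0} = 4
G(20) = mex{4,3,3,2,1} = 0
G(21) = mex{4,4,3,2,1} = 0
G(22) = mex{0,4,4,3,2} = 1
G(23) = mex{0,0,4,3,2} = 1
G_C(23) = 1.
Combined Grundy value = 2 ⊕ 1 ⊕ 1 = 2.
A winning move leaves total XOR = 0, i.e. changes one component's Grundy value g to g ⊕ X where X is the current total.
Stack A: need g' = 2⊕2 = 0. Options: 21−4→G=1, 21−7→G=0, 21−9→G=3. Hits: 1.
Stack B: need g' = 1⊕2 = 3. Options: 20−5→G=0, 20−8→G=2. Hits: 0.
Stack C: need g' = 1⊕2 = 3. Options: 23−2→G=0, 23−3→G=0, 23−4→G=4, 23−6→G=3, 23−8→G=2. Hits: 1.

2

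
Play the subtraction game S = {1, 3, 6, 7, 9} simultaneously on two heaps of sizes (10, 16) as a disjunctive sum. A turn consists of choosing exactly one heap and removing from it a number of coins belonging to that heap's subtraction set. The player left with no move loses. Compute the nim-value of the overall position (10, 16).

2

All heaps use S = {1, 3, 6, 7, 9}:
n :  0  1  2  3  4  5  6  7  8  9 10 11 12 13 14 15 16
G :  0  1  0  1  0  1  2  3  2  3  2  3  0  1  0  1  0
Heap A: G(10) = 2.
Heap B: G(16) = 0.
Combined Grundy value = 2 ⊕ 0 = 2.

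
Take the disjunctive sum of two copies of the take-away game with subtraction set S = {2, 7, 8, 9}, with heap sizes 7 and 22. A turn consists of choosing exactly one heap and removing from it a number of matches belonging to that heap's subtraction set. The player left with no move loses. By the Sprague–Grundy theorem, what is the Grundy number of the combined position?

All heaps use S = {2, 7, 8, 9}:
n :  0  1  2  3  4  5  6  7  8  9 10 11 12 13 14 15 16 17 18 19 20 21 22
G :  0  0  1  1  0  0  1  1  2  2  3  3  2  2  3  0  0  1  1  0  0  1  1
Heap A: G(7) = 1.
Heap B: G(22) = 1.
Combined Grundy value = 1 ⊕ 1 = 0.

0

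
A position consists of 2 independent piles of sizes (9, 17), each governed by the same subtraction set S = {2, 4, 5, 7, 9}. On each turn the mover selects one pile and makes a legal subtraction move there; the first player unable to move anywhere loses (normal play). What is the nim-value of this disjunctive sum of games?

7

All piles use S = {2, 4, 5, 7, 9}:
n :  0  1  2  3  4  5  6  7  8  9 10 11 12 13 14 15 16 17
G :  0  0  1  1  2  2  3  3  4  4  5  0  0  1  1  2  2  3
Pile A: G(9) = 4.
Pile B: G(17) = 3.
Combined Grundy value = 4 ⊕ 3 = 7.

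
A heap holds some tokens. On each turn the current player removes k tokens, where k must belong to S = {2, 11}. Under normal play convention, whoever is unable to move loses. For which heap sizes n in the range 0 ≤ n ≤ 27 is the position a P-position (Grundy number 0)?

0, 1, 4, 5, 8, 9, 13, 14, 17, 18, 21, 22, 26, 27

G(0) = 0
G(1) = mex{} = 0
G(2) = mex{0} = 1
G(3) = mex{0} = 1
G(4) = mex{1} = 0
G(5) = mex{1} = 0
G(6) = mex{0} = 1
G(7) = mex{0} = 1
G(8) = mex{1} = 0
G(9) = mex{1} = 0
G(10) = mex{0} = 1
G(11) = mex{0,0} = 1
G(12) = mex{1,0} = 2
G(13) = mex{1,1} = 0
G(14) = mex{2,1} = 0
G(15) = mex{0,0} = 1
G(16) = mex{0,0} = 1
G(17) = mex{1,1} = 0
G(18) = mex{1,1} = 0
G(19) = mex{0,0} = 1
G(20) = mex{0,0} = 1
G(21) = mex{1,1} = 0
G(22) = mex{1,1} = 0
G(23) = mex{0,2} = 1
G(24) = mex{0,0} = 1
G(25) = mex{1,0} = 2
G(26) = mex{1,1} = 0
G(27) = mex{2,1} = 0
P-positions are exactly the n with G(n) = 0.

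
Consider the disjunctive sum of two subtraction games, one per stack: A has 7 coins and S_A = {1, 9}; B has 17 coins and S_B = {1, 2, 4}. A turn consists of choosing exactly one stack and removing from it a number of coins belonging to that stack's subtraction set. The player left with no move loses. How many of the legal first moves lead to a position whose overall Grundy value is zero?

Stack A, S = {1, 9}:
n : 0 1 2 3 4 5 6 7
G : 0 1 0 1 0 1 0 1
G_A(7) = 1.
Stack B, S = {1, 2, 4}:
G(0) = 0
G(1) = mex{0} = 1
G(2) = mex{1,0} = 2
G(3) = mex{2,1} = 0
G(4) = mex{0,2,0} = 1
G(5) = mex{1,0,1} = 2
G(6) = mex{2,1,2} = 0
G(7) = mex{0,2,0} = 1
G(8) = mex{1,0,1} = 2
G(9) = mex{2,1,2} = 0
G(10) = mex{0,2,0} = 1
G(11) = mex{1,0,1} = 2
G(12) = mex{2,1,2} = 0
G(13) = mex{0,2,0} = 1
G(14) = mex{1,0,1} = 2
G(15) = mex{2,1,2} = 0
G(16) = mex{0,2,0} = 1
G(17) = mex{1,0,1} = 2
G_B(17) = 2.
Combined Grundy value = 1 ⊕ 2 = 3.
A winning move leaves total XOR = 0, i.e. changes one component's Grundy value g to g ⊕ X where X is the current total.
Stack A: need g' = 1⊕3 = 2. Options: 7−1→G=0. Hits: 0.
Stack B: need g' = 2⊕3 = 1. Options: 17−1→G=1, 17−2→G=0, 17−4→G=1. Hits: 2.

2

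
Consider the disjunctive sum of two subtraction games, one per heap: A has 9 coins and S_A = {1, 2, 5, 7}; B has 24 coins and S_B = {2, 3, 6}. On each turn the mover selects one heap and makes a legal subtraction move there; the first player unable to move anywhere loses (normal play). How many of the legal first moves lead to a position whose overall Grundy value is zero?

1

Heap A, S = {1, 2, 5, 7}:
G(0) = 0
G(1) = mex{0} = 1
G(2) = mex{1,0} = 2
G(3) = mex{2,1} = 0
G(4) = mex{0,2} = 1
G(5) = mex{1,0,0} = 2
G(6) = mex{2,1,1} = 0
G(7) = mex{0,2,2,0} = 1
G(8) = mex{1,0,0,1} = 2
G(9) = mex{2,1,1,2} = 0
G_A(9) = 0.
Heap B, S = {2, 3, 6}:
G(0) = 0
G(1) = mex{} = 0
G(2) = mex{0} = 1
G(3) = mex{0,0} = 1
G(4) = mex{1,0} = 2
G(5) = mex{1,1} = 0
G(6) = mex{2,1,0} = 3
G(7) = mex{0,2,0} = 1
G(8) = mex{3,0,1} = 2
G(9) = mex{1,3,1} = 0
G(10) = mex{2,1,2} = 0
G(11) = mex{0,2,0} = 1
G(12) = mex{0,0,3} = 1
G(13) = mex{1,0,1} = 2
G(14) = mex{1,1,2} = 0
G(15) = mex{2,1,0} = 3
G(16) = mex{0,2,0} = 1
G(17) = mex{3,0,1} = 2
G(18) = mex{1,3,1} = 0
G(19) = mex{2,1,2} = 0
G(20) = mex{0,2,0} = 1
G(21) = mex{0,0,3} = 1
G(22) = mex{1,0,1} = 2
G(23) = mex{1,1,2} = 0
G(24) = mex{2,1,0} = 3
G_B(24) = 3.
Combined Grundy value = 0 ⊕ 3 = 3.
A winning move leaves total XOR = 0, i.e. changes one component's Grundy value g to g ⊕ X where X is the current total.
Heap A: need g' = 0⊕3 = 3. Options: 9−1→G=2, 9−2→G=1, 9−5→G=1, 9−7→G=2. Hits: 0.
Heap B: need g' = 3⊕3 = 0. Options: 24−2→G=2, 24−3→G=1, 24−6→G=0. Hits: 1.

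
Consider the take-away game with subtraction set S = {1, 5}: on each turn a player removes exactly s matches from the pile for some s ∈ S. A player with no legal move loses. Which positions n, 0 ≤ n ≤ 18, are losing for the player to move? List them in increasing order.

G(0) = 0
G(1) = mex{0} = 1
G(2) = mex{1} = 0
G(3) = mex{0} = 1
G(4) = mex{1} = 0
G(5) = mex{0,0} = 1
G(6) = mex{1,1} = 0
G(7) = mex{0,0} = 1
G(8) = mex{1,1} = 0
G(9) = mex{0,0} = 1
G(10) = mex{1,1} = 0
G(11) = mex{0,0} = 1
G(12) = mex{1,1} = 0
G(13) = mex{0,0} = 1
G(14) = mex{1,1} = 0
G(15) = mex{0,0} = 1
G(16) = mex{1,1} = 0
G(17) = mex{0,0} = 1
G(18) = mex{1,1} = 0
P-positions are exactly the n with G(n) = 0.

0, 2, 4, 6, 8, 10, 12, 14, 16, 18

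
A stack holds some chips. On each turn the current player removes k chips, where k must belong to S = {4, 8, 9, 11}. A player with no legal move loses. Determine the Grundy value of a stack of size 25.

2

G(0) = 0
G(1) = mex{} = 0
G(2) = mex{} = 0
G(3) = mex{} = 0
G(4) = mex{0} = 1
G(5) = mex{0} = 1
G(6) = mex{0} = 1
G(7) = mex{0} = 1
G(8) = mex{1,0} = 2
G(9) = mex{1,0,0} = 2
G(10) = mex{1,0,0} = 2
G(11) = mex{1,0,0,0} = 2
G(12) = mex{2,1,0,0} = 3
G(13) = mex{2,1,1,0} = 3
G(14) = mex{2,1,1,0} = 3
G(15) = mex{2,1,1,1} = 0
G(16) = mex{3,2,1,1} = 0
G(17) = mex{3,2,2,1} = 0
G(18) = mex{3,2,2,1} = 0
G(19) = mex{0,2,2,2} = 1
G(20) = mex{0,3,2,2} = 1
G(21) = mex{0,3,3,2} = 1
G(22) = mex{0,3,3,2} = 1
G(23) = mex{1,0,3,3} = 2
G(24) = mex{1,0,0,3} = 2
G(25) = mex{1,0,0,3} = 2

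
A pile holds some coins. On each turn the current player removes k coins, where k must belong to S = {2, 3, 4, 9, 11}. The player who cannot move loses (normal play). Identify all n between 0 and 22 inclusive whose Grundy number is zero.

G(0) = 0
G(1) = mex{} = 0
G(2) = mex{0} = 1
G(3) = mex{0,0} = 1
G(4) = mex{1,0,0} = 2
G(5) = mex{1,1,0} = 2
G(6) = mex{2,1,1} = 0
G(7) = mex{2,2,1} = 0
G(8) = mex{0,2,2} = 1
G(9) = mex{0,0,2,0} = 1
G(10) = mex{1,0,0,0} = 2
G(11) = mex{1,1,0,1,0} = 2
G(12) = mex{2,1,1,1,0} = 3
G(13) = mex{2,2,1,2,1} = 0
G(14) = mex{3,2,2,2,1} = 0
G(15) = mex{0,3,2,0,2} = 1
G(16) = mex{0,0,3,0,2} = 1
G(17) = mex{1,0,0,1,0} = 2
G(18) = mex{1,1,0,1,0} = 2
G(19) = mex{2,1,1,2,1} = 0
G(20) = mex{2,2,1,2,1} = 0
G(21) = mex{0,2,2,3,2} = 1
G(22) = mex{0,0,2,0,2} = 1
P-positions are exactly the n with G(n) = 0.

0, 1, 6, 7, 13, 14, 19, 20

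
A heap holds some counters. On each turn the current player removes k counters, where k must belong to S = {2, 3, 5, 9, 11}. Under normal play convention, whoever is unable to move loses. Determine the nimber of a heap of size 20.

G(0) = 0
G(1) = mex{} = 0
G(2) = mex{0} = 1
G(3) = mex{0,0} = 1
G(4) = mex{1,0} = 2
G(5) = mex{1,1,0} = 2
G(6) = mex{2,1,0} = 3
G(7) = mex{2,2,1} = 0
G(8) = mex{3,2,1} = 0
G(9) = mex{0,3,2,0} = 1
G(10) = mex{0,0,2,0} = 1
G(11) = mex{1,0,3,1,0} = 2
G(12) = mex{1,1,0,1,0} = 2
G(13) = mex{2,1,0,2,1} = 3
G(14) = mex{2,2,1,2,1} = 0
G(15) = mex{3,2,1,3,2} = 0
G(16) = mex{0,3,2,0,2} = 1
G(17) = mex{0,0,2,0,3} = 1
G(18) = mex{1,0,3,1,0} = 2
G(19) = mex{1,1,0,1,0} = 2
G(20) = mex{2,1,0,2,1} = 3

3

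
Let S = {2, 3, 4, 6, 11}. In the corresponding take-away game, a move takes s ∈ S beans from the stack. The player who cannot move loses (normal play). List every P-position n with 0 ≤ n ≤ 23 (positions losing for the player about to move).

0, 1, 8, 9, 16, 17

n :  0  1  2  3  4  5  6  7  8  9 10 11 12 13 14 15 16 17 18 19 20 21 22 23
G :  0  0  1  1  2  2  3  3  0  0  1  1  2  2  3  3  0  0  1  1  2  2  3  3
P-positions are exactly the n with G(n) = 0.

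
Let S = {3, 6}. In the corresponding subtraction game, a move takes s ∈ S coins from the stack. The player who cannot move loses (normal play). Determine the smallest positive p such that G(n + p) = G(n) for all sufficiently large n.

n :  0  1  2  3  4  5  6  7  8  9 10 11 12 13 14 15 16 17 18 19
G :  0  0  0  1  1  1  2  2  2  0  0  0  1  1  1  2  2  2  0  0
G(n+9) = G(n) holds for n = 0,…,5 (a full window of length max(S) = 6), so the sequence is purely periodic with period 9.

9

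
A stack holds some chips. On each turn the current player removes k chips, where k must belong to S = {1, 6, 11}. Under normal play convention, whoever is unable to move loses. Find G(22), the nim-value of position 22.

1

G(0) = 0
G(1) = mex{0} = 1
G(2) = mex{1} = 0
G(3) = mex{0} = 1
G(4) = mex{1} = 0
G(5) = mex{0} = 1
G(6) = mex{1,0} = 2
G(7) = mex{2,1} = 0
G(8) = mex{0,0} = 1
G(9) = mex{1,1} = 0
G(10) = mex{0,0} = 1
G(11) = mex{1,1,0} = 2
G(12) = mex{2,2,1} = 0
G(13) = mex{0,0,0} = 1
G(14) = mex{1,1,1} = 0
G(15) = mex{0,0,0} = 1
G(16) = mex{1,1,1} = 0
G(17) = mex{0,2,2} = 1
G(18) = mex{1,0,0} = 2
G(19) = mex{2,1,1} = 0
G(20) = mex{0,0,0} = 1
G(21) = mex{1,1,1} = 0
G(22) = mex{0,0,2} = 1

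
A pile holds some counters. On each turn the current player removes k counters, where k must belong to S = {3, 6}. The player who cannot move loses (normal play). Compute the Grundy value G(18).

G(0) = 0
G(1) = mex{} = 0
G(2) = mex{} = 0
G(3) = mex{0} = 1
G(4) = mex{0} = 1
G(5) = mex{0} = 1
G(6) = mex{1,0} = 2
G(7) = mex{1,0} = 2
G(8) = mex{1,0} = 2
G(9) = mex{2,1} = 0
G(10) = mex{2,1} = 0
G(11) = mex{2,1} = 0
G(12) = mex{0,2} = 1
G(13) = mex{0,2} = 1
G(14) = mex{0,2} = 1
G(15) = mex{1,0} = 2
G(16) = mex{1,0} = 2
G(17) = mex{1,0} = 2
G(18) = mex{2,1} = 0

0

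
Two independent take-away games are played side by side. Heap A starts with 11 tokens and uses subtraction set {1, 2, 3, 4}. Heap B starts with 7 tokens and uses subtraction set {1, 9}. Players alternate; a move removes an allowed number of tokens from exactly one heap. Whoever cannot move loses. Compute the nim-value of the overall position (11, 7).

Heap A, S = {1, 2, 3, 4}:
G(0) = 0
G(1) = mex{0} = 1
G(2) = mex{1,0} = 2
G(3) = mex{2,1,0} = 3
G(4) = mex{3,2,1,0} = 4
G(5) = mex{4,3,2,1} = 0
G(6) = mex{0,4,3,2} = 1
G(7) = mex{1,0,4,3} = 2
G(8) = mex{2,1,0,4} = 3
G(9) = mex{3,2,1,0} = 4
G(10) = mex{4,3,2,1} = 0
G(11) = mex{0,4,3,2} = 1
G_A(11) = 1.
Heap B, S = {1, 9}:
G(0) = 0
G(1) = mex{0} = 1
G(2) = mex{1} = 0
G(3) = mex{0} = 1
G(4) = mex{1} = 0
G(5) = mex{0} = 1
G(6) = mex{1} = 0
G(7) = mex{0} = 1
G_B(7) = 1.
Combined Grundy value = 1 ⊕ 1 = 0.

0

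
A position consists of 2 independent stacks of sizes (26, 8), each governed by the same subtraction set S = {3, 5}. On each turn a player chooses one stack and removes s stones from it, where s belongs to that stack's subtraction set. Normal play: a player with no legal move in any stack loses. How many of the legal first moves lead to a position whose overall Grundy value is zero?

All stacks use S = {3, 5}:
n :  0  1  2  3  4  5  6  7  8  9 10 11 12 13 14 15 16 17 18 19 20 21 22 23 24 25 26
G :  0  0  0  1  1  1  2  2  0  0  0  1  1  1  2  2  0  0  0  1  1  1  2  2  0  0  0
Stack A: G(26) = 0.
Stack B: G(8) = 0.
Combined Grundy value = 0 ⊕ 0 = 0.
A winning move leaves total XOR = 0, i.e. changes one component's Grundy value g to g ⊕ X where X is the current total.
Stack A: target g' = 0⊕0 = 0, but every legal move changes the Grundy value (mex property), so 0 moves.
Stack B: target g' = 0⊕0 = 0, but every legal move changes the Grundy value (mex property), so 0 moves.

0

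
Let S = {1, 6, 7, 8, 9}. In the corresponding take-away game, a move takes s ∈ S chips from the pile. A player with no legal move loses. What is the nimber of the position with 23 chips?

3

G(0) = 0
G(1) = mex{0} = 1
G(2) = mex{1} = 0
G(3) = mex{0} = 1
G(4) = mex{1} = 0
G(5) = mex{0} = 1
G(6) = mex{1,0} = 2
G(7) = mex{2,1,0} = 3
G(8) = mex{3,0,1,0} = 2
G(9) = mex{2,1,0,1,0} = 3
G(10) = mex{3,0,1,0,1} = 2
G(11) = mex{2,1,0,1,0} = 3
G(12) = mex{3,2,1,0,1} = 4
G(13) = mex{4,3,2,1,0} = 5
G(14) = mex{5,2,3,2,1} = 0
G(15) = mex{0,3,2,3,2} = 1
G(16) = mex{1,2,3,2,3} = 0
G(17) = mex{0,3,2,3,2} = 1
G(18) = mex{1,4,3,2,3} = 0
G(19) = mex{0,5,4,3,2} = 1
G(20) = mex{1,0,5,4,3} = 2
G(21) = mex{2,1,0,5,4} = 3
G(22) = mex{3,0,1,0,5} = 2
G(23) = mex{2,1,0,1,0} = 3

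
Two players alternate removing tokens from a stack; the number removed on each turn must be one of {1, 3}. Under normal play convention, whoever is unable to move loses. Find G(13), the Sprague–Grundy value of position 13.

1

G(0) = 0
G(1) = mex{0} = 1
G(2) = mex{1} = 0
G(3) = mex{0,0} = 1
G(4) = mex{1,1} = 0
G(5) = mex{0,0} = 1
G(6) = mex{1,1} = 0
G(7) = mex{0,0} = 1
G(8) = mex{1,1} = 0
G(9) = mex{0,0} = 1
G(10) = mex{1,1} = 0
G(11) = mex{0,0} = 1
G(12) = mex{1,1} = 0
G(13) = mex{0,0} = 1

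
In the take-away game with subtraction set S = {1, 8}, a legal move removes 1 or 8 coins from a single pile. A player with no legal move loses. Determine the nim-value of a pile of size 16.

1

G(0) = 0
G(1) = mex{0} = 1
G(2) = mex{1} = 0
G(3) = mex{0} = 1
G(4) = mex{1} = 0
G(5) = mex{0} = 1
G(6) = mex{1} = 0
G(7) = mex{0} = 1
G(8) = mex{1,0} = 2
G(9) = mex{2,1} = 0
G(10) = mex{0,0} = 1
G(11) = mex{1,1} = 0
G(12) = mex{0,0} = 1
G(13) = mex{1,1} = 0
G(14) = mex{0,0} = 1
G(15) = mex{1,1} = 0
G(16) = mex{0,2} = 1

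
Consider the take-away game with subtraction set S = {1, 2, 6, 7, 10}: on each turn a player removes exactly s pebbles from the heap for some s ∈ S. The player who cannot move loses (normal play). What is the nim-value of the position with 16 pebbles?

G(0) = 0
G(1) = mex{0} = 1
G(2) = mex{1,0} = 2
G(3) = mex{2,1} = 0
G(4) = mex{0,2} = 1
G(5) = mex{1,0} = 2
G(6) = mex{2,1,0} = 3
G(7) = mex{3,2,1,0} = 4
G(8) = mex{4,3,2,1} = 0
G(9) = mex{0,4,0,2} = 1
G(10) = mex{1,0,1,0,0} = 2
G(11) = mex{2,1,2,1,1} = 0
G(12) = mex{0,2,3,2,2} = 1
G(13) = mex{1,0,4,3,0} = 2
G(14) = mex{2,1,0,4,1} = 3
G(15) = mex{3,2,1,0,2} = 4
G(16) = mex{4,3,2,1,3} = 0

0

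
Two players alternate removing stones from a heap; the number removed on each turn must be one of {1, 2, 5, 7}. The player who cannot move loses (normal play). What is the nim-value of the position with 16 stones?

n :  0  1  2  3  4  5  6  7  8  9 10 11 12 13 14 15 16
G :  0  1  2  0  1  2  0  1  2  0  1  2  0  1  2  0  1

1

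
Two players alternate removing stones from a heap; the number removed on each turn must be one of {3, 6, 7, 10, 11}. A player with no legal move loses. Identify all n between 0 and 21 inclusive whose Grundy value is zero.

n :  0  1  2  3  4  5  6  7  8  9 10 11 12 13 14 15 16 17 18 19 20 21
G :  0  0  0  1  1  1  2  2  2  3  3  3  4  4  0  0  0  1  1  1  2  2
P-positions are exactly the n with G(n) = 0.

0, 1, 2, 14, 15, 16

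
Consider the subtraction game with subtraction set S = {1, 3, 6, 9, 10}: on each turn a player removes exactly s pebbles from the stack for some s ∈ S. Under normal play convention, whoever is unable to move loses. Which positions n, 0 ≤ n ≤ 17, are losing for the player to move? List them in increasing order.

n :  0  1  2  3  4  5  6  7  8  9 10 11 12 13 14 15 16 17
G :  0  1  0  1  0  1  2  3  2  3  2  3  4  5  4  0  1  0
P-positions are exactly the n with G(n) = 0.

0, 2, 4, 15, 17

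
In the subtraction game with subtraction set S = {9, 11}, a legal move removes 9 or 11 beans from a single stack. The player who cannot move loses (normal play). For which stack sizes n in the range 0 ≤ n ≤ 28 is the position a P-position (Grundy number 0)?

n :  0  1  2  3  4  5  6  7  8  9 10 11 12 13 14 15 16 17 18 19 20 21 22 23 24 25 26 27 28
G :  0  0  0  0  0  0  0  0  0  1  1  1  1  1  1  1  1  1  2  2  0  0  0  0  0  0  0  0  0
P-positions are exactly the n with G(n) = 0.

0, 1, 2, 3, 4, 5, 6, 7, 8, 20, 21, 22, 23, 24, 25, 26, 27, 28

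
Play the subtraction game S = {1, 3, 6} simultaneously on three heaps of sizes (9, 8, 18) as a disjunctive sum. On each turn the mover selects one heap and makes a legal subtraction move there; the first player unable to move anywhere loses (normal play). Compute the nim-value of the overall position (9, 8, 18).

All heaps use S = {1, 3, 6}:
n :  0  1  2  3  4  5  6  7  8  9 10 11 12 13 14 15 16 17 18
G :  0  1  0  1  0  1  2  3  2  0  1  0  1  0  1  2  3  2  0
Heap A: G(9) = 0.
Heap B: G(8) = 2.
Heap C: G(18) = 0.
Combined Grundy value = 0 ⊕ 2 ⊕ 0 = 2.

2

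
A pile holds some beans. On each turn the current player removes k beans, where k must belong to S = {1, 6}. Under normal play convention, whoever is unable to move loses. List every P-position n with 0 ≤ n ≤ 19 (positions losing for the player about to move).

0, 2, 4, 7, 9, 11, 14, 16, 18

n :  0  1  2  3  4  5  6  7  8  9 10 11 12 13 14 15 16 17 18 19
G :  0  1  0  1  0  1  2  0  1  0  1  0  1  2  0  1  0  1  0  1
P-positions are exactly the n with G(n) = 0.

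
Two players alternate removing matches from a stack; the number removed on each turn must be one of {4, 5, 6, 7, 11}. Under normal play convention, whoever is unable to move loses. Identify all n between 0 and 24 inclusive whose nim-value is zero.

0, 1, 2, 3, 15, 16, 17, 18

n :  0  1  2  3  4  5  6  7  8  9 10 11 12 13 14 15 16 17 18 19 20 21 22 23 24
G :  0  0  0  0  1  1  1  1  2  2  2  2  3  3  3  0  0  0  0  1  1  1  1  2  2
P-positions are exactly the n with G(n) = 0.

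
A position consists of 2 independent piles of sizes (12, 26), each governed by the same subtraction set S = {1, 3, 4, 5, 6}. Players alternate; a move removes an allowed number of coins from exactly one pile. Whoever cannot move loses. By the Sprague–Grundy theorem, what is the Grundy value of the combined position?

All piles use S = {1, 3, 4, 5, 6}:
G(0) = 0
G(1) = mex{0} = 1
G(2) = mex{1} = 0
G(3) = mex{0,0} = 1
G(4) = mex{1,1,0} = 2
G(5) = mex{2,0,1,0} = 3
G(6) = mex{3,1,0,1,0} = 2
G(7) = mex{2,2,1,0,1} = 3
G(8) = mex{3,3,2,1,0} = 4
G(9) = mex{4,2,3,2,1} = 0
G(10) = mex{0,3,2,3,2} = 1
G(11) = mex{1,4,3,2,3} = 0
G(12) = mex{0,0,4,3,2} = 1
G(13) = mex{1,1,0,4,3} = 2
G(14) = mex{2,0,1,0,4} = 3
G(15) = mex{3,1,0,1,0} = 2
G(16) = mex{2,2,1,0,1} = 3
G(17) = mex{3,3,2,1,0} = 4
G(18) = mex{4,2,3,2,1} = 0
G(19) = mex{0,3,2,3,2} = 1
G(20) = mex{1,4,3,2,3} = 0
G(21) = mex{0,0,4,3,2} = 1
G(22) = mex{1,1,0,4,3} = 2
G(23) = mex{2,0,1,0,4} = 3
G(24) = mex{3,1,0,1,0} = 2
G(25) = mex{2,2,1,0,1} = 3
G(26) = mex{3,3,2,1,0} = 4
Pile A: G(12) = 1.
Pile B: G(26) = 4.
Combined Grundy value = 1 ⊕ 4 = 5.

5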